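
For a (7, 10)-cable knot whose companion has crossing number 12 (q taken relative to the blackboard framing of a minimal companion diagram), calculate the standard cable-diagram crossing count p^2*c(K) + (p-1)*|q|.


Step 1: Each of the c(K) crossings of the companion diagram becomes p*p = p^2 crossings among the p parallel strands, and each of the |q| twists s_1 s_2 ... s_(p-1) adds (p-1) crossings.
  Crossings = p^2 * c(K) + (p-1)*|q|
Step 2: = 7^2 * 12 + (7-1)*10
Step 3: = 49*12 + 6*10
Step 4: = 588 + 60 = 648

648


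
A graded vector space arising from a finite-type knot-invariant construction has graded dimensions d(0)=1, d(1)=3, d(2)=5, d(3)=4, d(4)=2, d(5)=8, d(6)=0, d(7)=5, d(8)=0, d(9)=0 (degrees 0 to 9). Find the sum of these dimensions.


Total dimension = d(0) + d(1) + ... + d(9)
= 1 + 3 + 5 + 4 + 2 + 8 + 0 + 5 + 0 + 0
= 28

28


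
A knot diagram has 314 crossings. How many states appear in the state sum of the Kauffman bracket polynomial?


Each crossing contributes 2 choices (A-smoothing or B-smoothing).
Total states = 2^314 = 33374797436264220037422214158899251790667258161822699530422525122222183215322508594108782608384

33374797436264220037422214158899251790667258161822699530422525122222183215322508594108782608384


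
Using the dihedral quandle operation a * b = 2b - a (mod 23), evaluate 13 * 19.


13 * 19 = 2*19 - 13 mod 23
= 38 - 13 mod 23
= 25 mod 23 = 2

2


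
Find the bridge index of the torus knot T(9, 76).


The bridge number of T(p,q) is min(p,q).
min(9, 76) = 9

9


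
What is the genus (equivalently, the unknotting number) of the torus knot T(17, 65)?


For a torus knot T(p,q), both the unknotting number and genus equal (p-1)(q-1)/2.
= (17-1)(65-1)/2
= 16*64/2
= 1024/2 = 512

512


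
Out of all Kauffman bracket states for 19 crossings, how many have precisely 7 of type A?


We choose which 7 of 19 crossings get A-smoothings.
C(19, 7) = 19! / (7! * 12!)
= 50388

50388


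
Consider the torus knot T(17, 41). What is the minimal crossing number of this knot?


For a torus knot T(p, q) with gcd(p,q)=1,
the crossing number is min(p*(q-1), q*(p-1)).
p*(q-1) = 17*40 = 680
q*(p-1) = 41*16 = 656
min(680, 656) = 656

656


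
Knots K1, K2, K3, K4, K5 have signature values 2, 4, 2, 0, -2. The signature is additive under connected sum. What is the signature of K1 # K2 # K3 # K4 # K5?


The signature is additive under connected sum.
signature(K1 # K2 # K3 # K4 # K5) = (2) + (4) + (2) + (0) + (-2)
= 6

6


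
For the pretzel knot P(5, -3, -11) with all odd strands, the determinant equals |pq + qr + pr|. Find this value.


Step 1: Compute pq + qr + pr.
pq = 5*(-3) = -15
qr = (-3)*(-11) = 33
pr = 5*(-11) = -55
pq + qr + pr = -15 + 33 + (-55) = -37
Step 2: Take absolute value.
det(P(5,-3,-11)) = |-37| = 37

37


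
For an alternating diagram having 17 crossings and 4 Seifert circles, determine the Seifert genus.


For alternating knots, g = (c - s + 1)/2.
= (17 - 4 + 1)/2
= 14/2 = 7

7


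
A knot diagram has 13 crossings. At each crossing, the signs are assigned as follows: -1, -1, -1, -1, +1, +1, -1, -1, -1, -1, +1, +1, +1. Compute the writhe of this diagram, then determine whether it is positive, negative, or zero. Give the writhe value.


Step 1: Count positive crossings (+1).
Positive crossings: 5
Step 2: Count negative crossings (-1).
Negative crossings: 8
Step 3: Writhe = (positive) - (negative)
w = 5 - 8 = -3
Step 4: |w| = 3, and w is negative

-3


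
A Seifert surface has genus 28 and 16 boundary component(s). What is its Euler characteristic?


chi = 2 - 2g - b
= 2 - 2*28 - 16
= 2 - 56 - 16 = -70

-70


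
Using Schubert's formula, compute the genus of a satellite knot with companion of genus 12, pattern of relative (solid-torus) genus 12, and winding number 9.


Schubert: g(satellite) = g_rel(pattern) + |winding| * g(companion),
where g_rel(pattern) is the genus of the pattern relative to the solid torus.
= 12 + 9 * 12
= 12 + 108 = 120

120


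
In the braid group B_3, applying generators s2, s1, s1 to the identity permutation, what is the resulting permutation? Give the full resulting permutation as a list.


Starting with identity [1, 2, 3].
Apply generators in sequence:
  After s2: [1, 3, 2]
  After s1: [3, 1, 2]
  After s1: [1, 3, 2]
Final permutation: [1, 3, 2]

[1, 3, 2]


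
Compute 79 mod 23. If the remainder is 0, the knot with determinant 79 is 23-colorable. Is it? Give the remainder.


Step 1: A knot is p-colorable if and only if p divides its determinant.
Step 2: Compute 79 mod 23.
79 = 3 * 23 + 10
Step 3: 79 mod 23 = 10
Step 4: The knot is 23-colorable: no

10


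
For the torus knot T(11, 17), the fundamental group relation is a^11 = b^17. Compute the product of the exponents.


The relation is a^11 = b^17.
Product of exponents = 11 * 17
= 187

187


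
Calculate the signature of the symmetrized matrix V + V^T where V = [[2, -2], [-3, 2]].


Step 1: V + V^T = [[4, -5], [-5, 4]]
Step 2: trace = 8, det = -9
Step 3: Discriminant = 8^2 - 4*(-9) = 100
Step 4: Eigenvalues: 9, -1
Step 5: Signature = (# positive eigenvalues) - (# negative eigenvalues) = 0

0


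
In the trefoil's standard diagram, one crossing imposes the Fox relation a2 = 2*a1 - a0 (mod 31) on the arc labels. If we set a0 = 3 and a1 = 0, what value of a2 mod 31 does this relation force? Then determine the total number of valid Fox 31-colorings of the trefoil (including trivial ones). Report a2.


Step 1: Apply the given crossing relation 2*a1 - a0 - a2 = 0 (mod 31).
  a2 = 2*a1 - a0 mod 31
  a2 = 2*0 - 3 mod 31
  a2 = 0 - 3 mod 31
  a2 = -3 mod 31 = 28
Step 2: The trefoil has determinant 3.
  Number of Fox p-colorings (p prime) is p^2 if p = 3, else p.
  Since 31 does not divide 3, only trivial (constant) colorings exist.
  (So the trial a0 = 3, a1 = 0 with a0 != a1 does NOT extend to a valid coloring of the whole trefoil: the other two crossing relations require 3*(a1 - a0) = 0 (mod 31), which fails.)
  Total colorings = 31
Step 3: a2 = 28, total Fox 31-colorings = 31

28


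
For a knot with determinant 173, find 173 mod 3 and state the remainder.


Step 1: A knot is p-colorable if and only if p divides its determinant.
Step 2: Compute 173 mod 3.
173 = 57 * 3 + 2
Step 3: 173 mod 3 = 2
Step 4: The knot is 3-colorable: no

2


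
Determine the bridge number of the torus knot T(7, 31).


The bridge number of T(p,q) is min(p,q).
min(7, 31) = 7

7


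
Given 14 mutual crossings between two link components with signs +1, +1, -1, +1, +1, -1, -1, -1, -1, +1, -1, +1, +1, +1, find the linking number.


Step 1: Count positive crossings: 8
Step 2: Count negative crossings: 6
Step 3: Sum of signs = 8 - 6 = 2
Step 4: Linking number = sum/2 = 2/2 = 1

1


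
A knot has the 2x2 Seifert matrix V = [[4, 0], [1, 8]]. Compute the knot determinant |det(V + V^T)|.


Step 1: Form V + V^T where V = [[4, 0], [1, 8]]
  V^T = [[4, 1], [0, 8]]
  V + V^T = [[8, 1], [1, 16]]
Step 2: det(V + V^T) = 8*16 - 1*1
  = 128 - 1 = 127
Step 3: Knot determinant = |det(V + V^T)| = |127| = 127

127


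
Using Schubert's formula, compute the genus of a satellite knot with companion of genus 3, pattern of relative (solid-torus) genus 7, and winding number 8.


Schubert: g(satellite) = g_rel(pattern) + |winding| * g(companion),
where g_rel(pattern) is the genus of the pattern relative to the solid torus.
= 7 + 8 * 3
= 7 + 24 = 31

31


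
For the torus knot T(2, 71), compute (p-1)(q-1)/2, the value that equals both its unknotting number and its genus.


For a torus knot T(p,q), both the unknotting number and genus equal (p-1)(q-1)/2.
= (2-1)(71-1)/2
= 1*70/2
= 70/2 = 35

35


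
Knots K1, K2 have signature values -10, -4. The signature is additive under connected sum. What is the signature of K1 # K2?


The signature is additive under connected sum.
signature(K1 # K2) = (-10) + (-4)
= -14

-14


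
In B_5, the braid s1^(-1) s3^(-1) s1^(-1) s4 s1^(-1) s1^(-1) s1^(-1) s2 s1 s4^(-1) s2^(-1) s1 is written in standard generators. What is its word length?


The word length counts the number of generators (including inverses).
Listing each generator: s1^(-1), s3^(-1), s1^(-1), s4, s1^(-1), s1^(-1), s1^(-1), s2, s1, s4^(-1), s2^(-1), s1
There are 12 generators in this braid word.

12


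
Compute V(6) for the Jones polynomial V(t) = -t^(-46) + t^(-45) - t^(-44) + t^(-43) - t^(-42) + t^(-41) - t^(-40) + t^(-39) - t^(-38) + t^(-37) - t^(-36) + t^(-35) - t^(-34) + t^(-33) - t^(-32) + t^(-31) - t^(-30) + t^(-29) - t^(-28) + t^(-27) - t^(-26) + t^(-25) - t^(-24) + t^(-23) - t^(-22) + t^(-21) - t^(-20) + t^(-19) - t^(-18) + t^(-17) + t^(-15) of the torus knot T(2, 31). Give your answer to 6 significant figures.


Substituting t = 6 into V(t) = -t^(-46) + t^(-45) - t^(-44) + t^(-43) - t^(-42) + t^(-41) - t^(-40) + t^(-39) - t^(-38) + t^(-37) - t^(-36) + t^(-35) - t^(-34) + t^(-33) - t^(-32) + t^(-31) - t^(-30) + t^(-29) - t^(-28) + t^(-27) - t^(-26) + t^(-25) - t^(-24) + t^(-23) - t^(-22) + t^(-21) - t^(-20) + t^(-19) - t^(-18) + t^(-17) + t^(-15):
  (-)t^(-46) = -1.6034e-36
  (+)t^(-45) = 9.62041e-36
  (-)t^(-44) = -5.77225e-35
  (+)t^(-43) = 3.46335e-34
  (-)t^(-42) = -2.07801e-33
  (+)t^(-41) = 1.24681e-32
  (-)t^(-40) = -7.48083e-32
  (+)t^(-39) = 4.4885e-31
  (-)t^(-38) = -2.6931e-30
  (+)t^(-37) = 1.61586e-29
  (-)t^(-36) = -9.69516e-29
  (+)t^(-35) = 5.8171e-28
  (-)t^(-34) = -3.49026e-27
  (+)t^(-33) = 2.09415e-26
  (-)t^(-32) = -1.25649e-25
  (+)t^(-31) = 7.53896e-25
  (-)t^(-30) = -4.52337e-24
  (+)t^(-29) = 2.71402e-23
  (-)t^(-28) = -1.62841e-22
  (+)t^(-27) = 9.77049e-22
  (-)t^(-26) = -5.86229e-21
  (+)t^(-25) = 3.51738e-20
  (-)t^(-24) = -2.11043e-19
  (+)t^(-23) = 1.26626e-18
  (-)t^(-22) = -7.59753e-18
  (+)t^(-21) = 4.55852e-17
  (-)t^(-20) = -2.73511e-16
  (+)t^(-19) = 1.64107e-15
  (-)t^(-18) = -9.8464e-15
  (+)t^(-17) = 5.90784e-14
  (+)t^(-15) = 2.12682e-12
Sum = (-1.6034e-36) + (9.62041e-36) + (-5.77225e-35) + (3.46335e-34) + (-2.07801e-33) + (1.24681e-32) + (-7.48083e-32) + (4.4885e-31) + (-2.6931e-30) + (1.61586e-29) + (-9.69516e-29) + (5.8171e-28) + (-3.49026e-27) + (2.09415e-26) + (-1.25649e-25) + (7.53896e-25) + (-4.52337e-24) + (2.71402e-23) + (-1.62841e-22) + (9.77049e-22) + (-5.86229e-21) + (3.51738e-20) + (-2.11043e-19) + (1.26626e-18) + (-7.59753e-18) + (4.55852e-17) + (-2.73511e-16) + (1.64107e-15) + (-9.8464e-15) + (5.90784e-14) + (2.12682e-12)
= 2.177461121e-12
Rounded to 6 significant figures: 2.17746e-12

2.17746e-12


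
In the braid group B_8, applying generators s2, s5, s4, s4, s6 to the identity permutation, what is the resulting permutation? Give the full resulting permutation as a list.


Starting with identity [1, 2, 3, 4, 5, 6, 7, 8].
Apply generators in sequence:
  After s2: [1, 3, 2, 4, 5, 6, 7, 8]
  After s5: [1, 3, 2, 4, 6, 5, 7, 8]
  After s4: [1, 3, 2, 6, 4, 5, 7, 8]
  After s4: [1, 3, 2, 4, 6, 5, 7, 8]
  After s6: [1, 3, 2, 4, 6, 7, 5, 8]
Final permutation: [1, 3, 2, 4, 6, 7, 5, 8]

[1, 3, 2, 4, 6, 7, 5, 8]


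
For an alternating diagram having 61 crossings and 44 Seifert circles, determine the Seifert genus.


For alternating knots, g = (c - s + 1)/2.
= (61 - 44 + 1)/2
= 18/2 = 9

9


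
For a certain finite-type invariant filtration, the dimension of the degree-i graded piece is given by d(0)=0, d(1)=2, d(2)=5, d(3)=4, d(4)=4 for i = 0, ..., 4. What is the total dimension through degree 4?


Total dimension = d(0) + d(1) + ... + d(4)
= 0 + 2 + 5 + 4 + 4
= 15

15


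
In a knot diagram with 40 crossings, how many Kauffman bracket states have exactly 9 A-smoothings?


We choose which 9 of 40 crossings get A-smoothings.
C(40, 9) = 40! / (9! * 31!)
= 273438880

273438880


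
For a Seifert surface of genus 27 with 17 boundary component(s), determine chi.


chi = 2 - 2g - b
= 2 - 2*27 - 17
= 2 - 54 - 17 = -69

-69


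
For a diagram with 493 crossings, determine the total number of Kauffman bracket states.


Each crossing contributes 2 choices (A-smoothing or B-smoothing).
Total states = 2^493 = 25573364124188608359478044506465618376692515984711443667838213813251045284411519960025547596296126227741302219746563054759509816764729633229129121792

25573364124188608359478044506465618376692515984711443667838213813251045284411519960025547596296126227741302219746563054759509816764729633229129121792


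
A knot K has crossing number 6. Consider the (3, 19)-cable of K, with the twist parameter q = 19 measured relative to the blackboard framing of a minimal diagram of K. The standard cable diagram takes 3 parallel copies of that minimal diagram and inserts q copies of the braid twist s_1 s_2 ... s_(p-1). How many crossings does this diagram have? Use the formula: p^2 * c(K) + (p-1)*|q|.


Step 1: Each of the c(K) crossings of the companion diagram becomes p*p = p^2 crossings among the p parallel strands, and each of the |q| twists s_1 s_2 ... s_(p-1) adds (p-1) crossings.
  Crossings = p^2 * c(K) + (p-1)*|q|
Step 2: = 3^2 * 6 + (3-1)*19
Step 3: = 9*6 + 2*19
Step 4: = 54 + 38 = 92

92


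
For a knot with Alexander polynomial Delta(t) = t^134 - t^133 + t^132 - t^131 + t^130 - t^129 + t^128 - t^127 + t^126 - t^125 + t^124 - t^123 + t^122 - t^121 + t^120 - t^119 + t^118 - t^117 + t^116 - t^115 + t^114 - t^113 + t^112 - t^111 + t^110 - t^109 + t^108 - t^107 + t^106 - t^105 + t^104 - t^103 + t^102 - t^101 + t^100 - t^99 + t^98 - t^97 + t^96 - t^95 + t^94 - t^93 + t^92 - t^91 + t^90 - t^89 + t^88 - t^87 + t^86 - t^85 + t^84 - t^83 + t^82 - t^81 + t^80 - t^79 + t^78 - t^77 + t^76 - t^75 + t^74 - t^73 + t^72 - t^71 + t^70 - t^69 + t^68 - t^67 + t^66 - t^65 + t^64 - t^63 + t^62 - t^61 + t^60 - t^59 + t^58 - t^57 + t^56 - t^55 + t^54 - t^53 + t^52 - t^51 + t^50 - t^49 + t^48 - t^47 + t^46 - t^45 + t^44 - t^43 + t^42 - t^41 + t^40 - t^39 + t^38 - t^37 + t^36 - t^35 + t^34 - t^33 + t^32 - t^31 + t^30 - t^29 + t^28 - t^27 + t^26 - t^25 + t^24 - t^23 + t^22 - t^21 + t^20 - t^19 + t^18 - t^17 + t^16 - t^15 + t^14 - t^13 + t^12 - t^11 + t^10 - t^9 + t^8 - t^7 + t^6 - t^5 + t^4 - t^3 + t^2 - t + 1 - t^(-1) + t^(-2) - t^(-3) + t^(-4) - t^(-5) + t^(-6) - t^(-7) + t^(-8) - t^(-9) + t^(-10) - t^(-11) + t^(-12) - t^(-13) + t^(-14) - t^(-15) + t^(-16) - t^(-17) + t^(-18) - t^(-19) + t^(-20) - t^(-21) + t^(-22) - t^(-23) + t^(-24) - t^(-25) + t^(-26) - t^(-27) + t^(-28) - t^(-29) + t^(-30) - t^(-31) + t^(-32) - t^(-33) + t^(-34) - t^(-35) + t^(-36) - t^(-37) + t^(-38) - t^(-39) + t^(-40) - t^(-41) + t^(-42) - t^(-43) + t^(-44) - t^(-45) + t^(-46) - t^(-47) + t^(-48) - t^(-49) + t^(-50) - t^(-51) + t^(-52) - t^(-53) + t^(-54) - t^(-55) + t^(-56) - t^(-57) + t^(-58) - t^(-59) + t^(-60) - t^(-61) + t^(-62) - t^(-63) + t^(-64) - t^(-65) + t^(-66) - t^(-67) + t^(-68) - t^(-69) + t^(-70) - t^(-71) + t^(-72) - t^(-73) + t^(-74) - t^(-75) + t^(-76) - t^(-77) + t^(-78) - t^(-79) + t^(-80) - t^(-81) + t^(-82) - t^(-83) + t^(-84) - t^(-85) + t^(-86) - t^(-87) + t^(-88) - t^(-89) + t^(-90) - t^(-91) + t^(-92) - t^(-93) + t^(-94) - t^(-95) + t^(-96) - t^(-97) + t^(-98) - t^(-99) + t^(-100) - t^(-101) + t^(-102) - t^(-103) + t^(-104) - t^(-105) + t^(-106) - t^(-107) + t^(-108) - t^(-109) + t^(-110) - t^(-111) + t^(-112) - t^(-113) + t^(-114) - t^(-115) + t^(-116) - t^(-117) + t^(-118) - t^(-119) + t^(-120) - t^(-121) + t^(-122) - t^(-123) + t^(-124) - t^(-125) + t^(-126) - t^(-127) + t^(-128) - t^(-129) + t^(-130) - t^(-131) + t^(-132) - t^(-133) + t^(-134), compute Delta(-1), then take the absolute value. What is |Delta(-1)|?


Step 1: The polynomial has 269 terms with alternating signs, exponents from 134 down to -134.
Step 2: Substitute t = -1. The i-th term has coefficient (-1)^i and exponent (m-i),
  so its value is (-1)^i * (-1)^(m-i) = (-1)^m = 1 for every i.
Step 3: All 269 terms equal 1, so Delta(-1) = 269 * (1) = 269
Step 4: |Delta(-1)| = 269

269


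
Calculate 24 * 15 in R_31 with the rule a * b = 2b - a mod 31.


24 * 15 = 2*15 - 24 mod 31
= 30 - 24 mod 31
= 6 mod 31 = 6

6


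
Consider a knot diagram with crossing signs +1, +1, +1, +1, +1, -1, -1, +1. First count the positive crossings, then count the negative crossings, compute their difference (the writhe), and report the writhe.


Step 1: Count positive crossings (+1).
Positive crossings: 6
Step 2: Count negative crossings (-1).
Negative crossings: 2
Step 3: Writhe = (positive) - (negative)
w = 6 - 2 = 4
Step 4: |w| = 4, and w is positive

4


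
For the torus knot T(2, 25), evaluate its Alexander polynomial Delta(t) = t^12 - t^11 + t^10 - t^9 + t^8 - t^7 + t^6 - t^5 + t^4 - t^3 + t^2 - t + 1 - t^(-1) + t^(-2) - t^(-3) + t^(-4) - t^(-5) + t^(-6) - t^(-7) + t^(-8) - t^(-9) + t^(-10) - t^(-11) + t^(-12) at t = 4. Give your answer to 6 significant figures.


Substituting t = 4 into Delta(t) = t^12 - t^11 + t^10 - t^9 + t^8 - t^7 + t^6 - t^5 + t^4 - t^3 + t^2 - t + 1 - t^(-1) + t^(-2) - t^(-3) + t^(-4) - t^(-5) + t^(-6) - t^(-7) + t^(-8) - t^(-9) + t^(-10) - t^(-11) + t^(-12):
Term values: (16777216) + (-4194304) + (1048576) + (-262144) + (65536) + (-16384) + (4096) + (-1024) + (256) + (-64) + (16) + (-4) + (1) + (-0.25) + (0.0625) + (-0.015625) + (0.00390625) + (-0.000976562) + (0.000244141) + (-6.10352e-05) + (1.52588e-05) + (-3.8147e-06) + (9.53674e-07) + (-2.38419e-07) + (5.96046e-08)
Sum = 13421772.8
Rounded to 6 significant figures: 1.34218e+07

1.34218e+07


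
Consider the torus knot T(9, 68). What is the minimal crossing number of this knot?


For a torus knot T(p, q) with gcd(p,q)=1,
the crossing number is min(p*(q-1), q*(p-1)).
p*(q-1) = 9*67 = 603
q*(p-1) = 68*8 = 544
min(603, 544) = 544

544


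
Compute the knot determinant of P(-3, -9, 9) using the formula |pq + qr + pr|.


Step 1: Compute pq + qr + pr.
pq = (-3)*(-9) = 27
qr = (-9)*9 = -81
pr = (-3)*9 = -27
pq + qr + pr = 27 + (-81) + (-27) = -81
Step 2: Take absolute value.
det(P(-3,-9,9)) = |-81| = 81

81


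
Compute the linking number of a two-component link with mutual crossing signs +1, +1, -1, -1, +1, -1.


Step 1: Count positive crossings: 3
Step 2: Count negative crossings: 3
Step 3: Sum of signs = 3 - 3 = 0
Step 4: Linking number = sum/2 = 0/2 = 0

0


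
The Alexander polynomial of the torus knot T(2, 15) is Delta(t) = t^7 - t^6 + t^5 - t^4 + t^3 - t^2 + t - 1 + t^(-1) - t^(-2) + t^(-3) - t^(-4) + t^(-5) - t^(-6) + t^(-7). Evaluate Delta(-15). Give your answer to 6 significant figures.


Substituting t = -15 into Delta(t) = t^7 - t^6 + t^5 - t^4 + t^3 - t^2 + t - 1 + t^(-1) - t^(-2) + t^(-3) - t^(-4) + t^(-5) - t^(-6) + t^(-7):
Term values: (-170859375) + (-11390625) + (-759375) + (-50625) + (-3375) + (-225) + (-15) + (-1) + (-0.0666667) + (-0.00444444) + (-0.000296296) + (-1.97531e-05) + (-1.31687e-06) + (-8.77915e-08) + (-5.85277e-09)
Sum = -183063616.1
Rounded to 6 significant figures: -1.83064e+08

-1.83064e+08


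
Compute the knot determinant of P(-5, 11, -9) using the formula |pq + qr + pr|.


Step 1: Compute pq + qr + pr.
pq = (-5)*11 = -55
qr = 11*(-9) = -99
pr = (-5)*(-9) = 45
pq + qr + pr = -55 + (-99) + 45 = -109
Step 2: Take absolute value.
det(P(-5,11,-9)) = |-109| = 109

109


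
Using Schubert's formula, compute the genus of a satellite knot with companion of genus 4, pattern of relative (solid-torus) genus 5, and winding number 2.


Schubert: g(satellite) = g_rel(pattern) + |winding| * g(companion),
where g_rel(pattern) is the genus of the pattern relative to the solid torus.
= 5 + 2 * 4
= 5 + 8 = 13

13


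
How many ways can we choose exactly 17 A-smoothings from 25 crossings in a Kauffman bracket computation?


We choose which 17 of 25 crossings get A-smoothings.
C(25, 17) = 25! / (17! * 8!)
= 1081575

1081575


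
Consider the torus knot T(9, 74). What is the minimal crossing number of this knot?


For a torus knot T(p, q) with gcd(p,q)=1,
the crossing number is min(p*(q-1), q*(p-1)).
p*(q-1) = 9*73 = 657
q*(p-1) = 74*8 = 592
min(657, 592) = 592

592


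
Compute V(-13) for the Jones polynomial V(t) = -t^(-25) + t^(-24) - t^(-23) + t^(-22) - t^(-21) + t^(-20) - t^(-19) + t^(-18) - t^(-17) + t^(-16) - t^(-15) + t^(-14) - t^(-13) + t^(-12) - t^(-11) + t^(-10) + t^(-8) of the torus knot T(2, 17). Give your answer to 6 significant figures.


Substituting t = -13 into V(t) = -t^(-25) + t^(-24) - t^(-23) + t^(-22) - t^(-21) + t^(-20) - t^(-19) + t^(-18) - t^(-17) + t^(-16) - t^(-15) + t^(-14) - t^(-13) + t^(-12) - t^(-11) + t^(-10) + t^(-8):
  (-)t^(-25) = 1.41715e-28
  (+)t^(-24) = 1.8423e-27
  (-)t^(-23) = 2.39499e-26
  (+)t^(-22) = 3.11348e-25
  (-)t^(-21) = 4.04753e-24
  (+)t^(-20) = 5.26178e-23
  (-)t^(-19) = 6.84032e-22
  (+)t^(-18) = 8.89241e-21
  (-)t^(-17) = 1.15601e-19
  (+)t^(-16) = 1.50282e-18
  (-)t^(-15) = 1.95366e-17
  (+)t^(-14) = 2.53976e-16
  (-)t^(-13) = 3.30169e-15
  (+)t^(-12) = 4.2922e-14
  (-)t^(-11) = 5.57986e-13
  (+)t^(-10) = 7.25382e-12
  (+)t^(-8) = 1.22589e-09
Sum = (1.41715e-28) + (1.8423e-27) + (2.39499e-26) + (3.11348e-25) + (4.04753e-24) + (5.26178e-23) + (6.84032e-22) + (8.89241e-21) + (1.15601e-19) + (1.50282e-18) + (1.95366e-17) + (2.53976e-16) + (3.30169e-15) + (4.2922e-14) + (5.57986e-13) + (7.25382e-12) + (1.22589e-09)
= 1.233753039e-09
Rounded to 6 significant figures: 1.23375e-09

1.23375e-09


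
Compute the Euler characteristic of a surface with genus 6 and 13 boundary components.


chi = 2 - 2g - b
= 2 - 2*6 - 13
= 2 - 12 - 13 = -23

-23


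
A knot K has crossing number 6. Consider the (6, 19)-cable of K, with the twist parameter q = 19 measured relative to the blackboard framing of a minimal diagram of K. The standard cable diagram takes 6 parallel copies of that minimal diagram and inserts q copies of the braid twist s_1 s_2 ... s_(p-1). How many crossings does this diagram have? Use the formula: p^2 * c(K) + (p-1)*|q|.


Step 1: Each of the c(K) crossings of the companion diagram becomes p*p = p^2 crossings among the p parallel strands, and each of the |q| twists s_1 s_2 ... s_(p-1) adds (p-1) crossings.
  Crossings = p^2 * c(K) + (p-1)*|q|
Step 2: = 6^2 * 6 + (6-1)*19
Step 3: = 36*6 + 5*19
Step 4: = 216 + 95 = 311

311


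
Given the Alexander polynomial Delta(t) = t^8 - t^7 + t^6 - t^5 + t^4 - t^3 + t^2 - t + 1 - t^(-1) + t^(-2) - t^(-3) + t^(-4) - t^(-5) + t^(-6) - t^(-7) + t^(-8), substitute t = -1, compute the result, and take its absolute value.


Step 1: The polynomial has 17 terms with alternating signs, exponents from 8 down to -8.
Step 2: Substitute t = -1. The i-th term has coefficient (-1)^i and exponent (m-i),
  so its value is (-1)^i * (-1)^(m-i) = (-1)^m = 1 for every i.
Step 3: All 17 terms equal 1, so Delta(-1) = 17 * (1) = 17
Step 4: |Delta(-1)| = 17

17


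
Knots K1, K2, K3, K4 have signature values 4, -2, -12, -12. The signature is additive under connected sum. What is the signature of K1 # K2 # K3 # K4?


The signature is additive under connected sum.
signature(K1 # K2 # K3 # K4) = (4) + (-2) + (-12) + (-12)
= -22

-22


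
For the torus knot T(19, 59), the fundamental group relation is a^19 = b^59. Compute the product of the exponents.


The relation is a^19 = b^59.
Product of exponents = 19 * 59
= 1121

1121


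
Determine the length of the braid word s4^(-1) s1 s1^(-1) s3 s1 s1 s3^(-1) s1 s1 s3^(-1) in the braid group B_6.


The word length counts the number of generators (including inverses).
Listing each generator: s4^(-1), s1, s1^(-1), s3, s1, s1, s3^(-1), s1, s1, s3^(-1)
There are 10 generators in this braid word.

10


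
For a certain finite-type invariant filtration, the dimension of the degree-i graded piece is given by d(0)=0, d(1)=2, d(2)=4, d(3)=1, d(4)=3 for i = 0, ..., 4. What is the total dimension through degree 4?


Total dimension = d(0) + d(1) + ... + d(4)
= 0 + 2 + 4 + 1 + 3
= 10

10


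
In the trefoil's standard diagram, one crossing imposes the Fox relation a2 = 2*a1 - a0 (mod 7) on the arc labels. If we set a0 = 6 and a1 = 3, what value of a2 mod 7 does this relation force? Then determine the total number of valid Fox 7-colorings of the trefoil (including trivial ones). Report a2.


Step 1: Apply the given crossing relation 2*a1 - a0 - a2 = 0 (mod 7).
  a2 = 2*a1 - a0 mod 7
  a2 = 2*3 - 6 mod 7
  a2 = 6 - 6 mod 7
  a2 = 0 mod 7 = 0
Step 2: The trefoil has determinant 3.
  Number of Fox p-colorings (p prime) is p^2 if p = 3, else p.
  Since 7 does not divide 3, only trivial (constant) colorings exist.
  (So the trial a0 = 6, a1 = 3 with a0 != a1 does NOT extend to a valid coloring of the whole trefoil: the other two crossing relations require 3*(a1 - a0) = 0 (mod 7), which fails.)
  Total colorings = 7
Step 3: a2 = 0, total Fox 7-colorings = 7

0


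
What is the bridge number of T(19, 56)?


The bridge number of T(p,q) is min(p,q).
min(19, 56) = 19

19


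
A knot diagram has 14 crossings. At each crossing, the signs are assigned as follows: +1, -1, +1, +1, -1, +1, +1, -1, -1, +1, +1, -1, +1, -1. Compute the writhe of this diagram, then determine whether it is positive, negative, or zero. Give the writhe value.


Step 1: Count positive crossings (+1).
Positive crossings: 8
Step 2: Count negative crossings (-1).
Negative crossings: 6
Step 3: Writhe = (positive) - (negative)
w = 8 - 6 = 2
Step 4: |w| = 2, and w is positive

2


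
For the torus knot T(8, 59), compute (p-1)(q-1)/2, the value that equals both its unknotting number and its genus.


For a torus knot T(p,q), both the unknotting number and genus equal (p-1)(q-1)/2.
= (8-1)(59-1)/2
= 7*58/2
= 406/2 = 203

203


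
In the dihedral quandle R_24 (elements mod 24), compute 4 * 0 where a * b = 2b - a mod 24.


4 * 0 = 2*0 - 4 mod 24
= 0 - 4 mod 24
= -4 mod 24 = 20

20


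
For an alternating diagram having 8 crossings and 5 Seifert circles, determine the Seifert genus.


For alternating knots, g = (c - s + 1)/2.
= (8 - 5 + 1)/2
= 4/2 = 2

2


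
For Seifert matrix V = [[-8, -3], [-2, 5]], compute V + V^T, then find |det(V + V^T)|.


Step 1: Form V + V^T where V = [[-8, -3], [-2, 5]]
  V^T = [[-8, -2], [-3, 5]]
  V + V^T = [[-16, -5], [-5, 10]]
Step 2: det(V + V^T) = (-16)*10 - (-5)*(-5)
  = -160 - 25 = -185
Step 3: Knot determinant = |det(V + V^T)| = |-185| = 185

185


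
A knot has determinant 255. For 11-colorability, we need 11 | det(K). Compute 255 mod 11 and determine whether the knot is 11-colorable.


Step 1: A knot is p-colorable if and only if p divides its determinant.
Step 2: Compute 255 mod 11.
255 = 23 * 11 + 2
Step 3: 255 mod 11 = 2
Step 4: The knot is 11-colorable: no

2


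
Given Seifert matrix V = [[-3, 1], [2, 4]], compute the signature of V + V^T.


Step 1: V + V^T = [[-6, 3], [3, 8]]
Step 2: trace = 2, det = -57
Step 3: Discriminant = 2^2 - 4*(-57) = 232
Step 4: Eigenvalues: 8.61577, -6.61577
Step 5: Signature = (# positive eigenvalues) - (# negative eigenvalues) = 0

0


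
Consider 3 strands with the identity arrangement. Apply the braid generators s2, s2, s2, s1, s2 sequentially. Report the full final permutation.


Starting with identity [1, 2, 3].
Apply generators in sequence:
  After s2: [1, 3, 2]
  After s2: [1, 2, 3]
  After s2: [1, 3, 2]
  After s1: [3, 1, 2]
  After s2: [3, 2, 1]
Final permutation: [3, 2, 1]

[3, 2, 1]


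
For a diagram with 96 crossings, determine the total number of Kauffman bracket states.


Each crossing contributes 2 choices (A-smoothing or B-smoothing).
Total states = 2^96 = 79228162514264337593543950336

79228162514264337593543950336


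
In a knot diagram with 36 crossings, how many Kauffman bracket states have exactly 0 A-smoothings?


We choose which 0 of 36 crossings get A-smoothings.
C(36, 0) = 36! / (0! * 36!)
= 1

1


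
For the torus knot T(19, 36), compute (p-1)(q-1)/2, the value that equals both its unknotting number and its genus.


For a torus knot T(p,q), both the unknotting number and genus equal (p-1)(q-1)/2.
= (19-1)(36-1)/2
= 18*35/2
= 630/2 = 315

315


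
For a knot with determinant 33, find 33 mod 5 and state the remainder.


Step 1: A knot is p-colorable if and only if p divides its determinant.
Step 2: Compute 33 mod 5.
33 = 6 * 5 + 3
Step 3: 33 mod 5 = 3
Step 4: The knot is 5-colorable: no

3


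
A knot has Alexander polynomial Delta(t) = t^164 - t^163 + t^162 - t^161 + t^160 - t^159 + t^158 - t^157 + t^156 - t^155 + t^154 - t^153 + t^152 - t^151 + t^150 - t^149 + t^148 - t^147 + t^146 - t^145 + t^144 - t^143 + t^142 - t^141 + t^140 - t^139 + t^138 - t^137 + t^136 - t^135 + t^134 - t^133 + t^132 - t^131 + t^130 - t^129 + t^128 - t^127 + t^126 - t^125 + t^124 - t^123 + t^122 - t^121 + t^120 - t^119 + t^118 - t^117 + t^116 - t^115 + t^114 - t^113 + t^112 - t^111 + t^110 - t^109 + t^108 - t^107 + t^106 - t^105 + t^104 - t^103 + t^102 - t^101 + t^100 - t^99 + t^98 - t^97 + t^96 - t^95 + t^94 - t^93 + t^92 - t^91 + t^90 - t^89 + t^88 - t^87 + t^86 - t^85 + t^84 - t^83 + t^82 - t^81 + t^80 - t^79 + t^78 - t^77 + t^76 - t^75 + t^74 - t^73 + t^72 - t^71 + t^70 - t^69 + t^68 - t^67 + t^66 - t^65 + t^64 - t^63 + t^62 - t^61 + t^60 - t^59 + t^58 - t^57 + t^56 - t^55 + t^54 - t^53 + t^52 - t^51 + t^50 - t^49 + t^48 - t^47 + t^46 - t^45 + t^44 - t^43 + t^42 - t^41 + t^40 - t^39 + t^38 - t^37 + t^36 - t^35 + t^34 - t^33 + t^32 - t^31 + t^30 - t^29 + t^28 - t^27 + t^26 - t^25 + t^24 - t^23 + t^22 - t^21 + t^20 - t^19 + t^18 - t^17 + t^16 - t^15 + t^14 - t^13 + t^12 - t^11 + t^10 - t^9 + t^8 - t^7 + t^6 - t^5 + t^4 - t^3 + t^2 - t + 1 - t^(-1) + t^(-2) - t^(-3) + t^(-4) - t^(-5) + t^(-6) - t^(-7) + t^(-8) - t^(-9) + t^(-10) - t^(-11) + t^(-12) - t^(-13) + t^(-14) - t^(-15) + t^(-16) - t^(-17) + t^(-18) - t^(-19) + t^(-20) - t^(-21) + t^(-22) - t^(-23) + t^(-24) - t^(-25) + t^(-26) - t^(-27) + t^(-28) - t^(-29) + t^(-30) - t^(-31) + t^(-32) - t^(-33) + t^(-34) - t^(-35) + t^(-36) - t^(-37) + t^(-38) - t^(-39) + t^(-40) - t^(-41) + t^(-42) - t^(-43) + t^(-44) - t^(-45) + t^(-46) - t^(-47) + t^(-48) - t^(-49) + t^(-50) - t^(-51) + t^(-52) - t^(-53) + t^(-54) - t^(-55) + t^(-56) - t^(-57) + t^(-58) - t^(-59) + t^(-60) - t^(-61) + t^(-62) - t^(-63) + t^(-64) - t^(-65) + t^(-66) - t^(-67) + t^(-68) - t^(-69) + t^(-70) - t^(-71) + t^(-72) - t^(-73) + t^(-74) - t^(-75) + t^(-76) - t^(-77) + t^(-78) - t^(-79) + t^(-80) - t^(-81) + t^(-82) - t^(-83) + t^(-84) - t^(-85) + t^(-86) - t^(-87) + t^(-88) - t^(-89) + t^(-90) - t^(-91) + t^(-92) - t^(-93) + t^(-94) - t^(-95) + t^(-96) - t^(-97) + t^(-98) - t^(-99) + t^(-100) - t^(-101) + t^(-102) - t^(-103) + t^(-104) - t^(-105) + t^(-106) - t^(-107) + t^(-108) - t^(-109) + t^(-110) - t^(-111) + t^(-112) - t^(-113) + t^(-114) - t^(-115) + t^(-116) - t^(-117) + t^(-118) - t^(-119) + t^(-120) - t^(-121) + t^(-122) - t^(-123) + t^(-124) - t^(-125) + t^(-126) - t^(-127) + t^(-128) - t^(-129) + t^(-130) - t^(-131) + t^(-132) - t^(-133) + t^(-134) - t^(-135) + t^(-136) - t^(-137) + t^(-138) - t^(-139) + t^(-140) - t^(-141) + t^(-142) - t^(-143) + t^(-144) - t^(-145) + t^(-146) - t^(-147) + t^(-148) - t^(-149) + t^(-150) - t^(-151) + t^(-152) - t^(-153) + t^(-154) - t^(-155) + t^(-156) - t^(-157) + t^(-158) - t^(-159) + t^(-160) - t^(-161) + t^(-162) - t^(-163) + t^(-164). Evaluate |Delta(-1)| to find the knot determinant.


Step 1: The polynomial has 329 terms with alternating signs, exponents from 164 down to -164.
Step 2: Substitute t = -1. The i-th term has coefficient (-1)^i and exponent (m-i),
  so its value is (-1)^i * (-1)^(m-i) = (-1)^m = 1 for every i.
Step 3: All 329 terms equal 1, so Delta(-1) = 329 * (1) = 329
Step 4: |Delta(-1)| = 329

329


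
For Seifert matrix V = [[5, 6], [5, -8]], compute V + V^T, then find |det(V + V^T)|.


Step 1: Form V + V^T where V = [[5, 6], [5, -8]]
  V^T = [[5, 5], [6, -8]]
  V + V^T = [[10, 11], [11, -16]]
Step 2: det(V + V^T) = 10*(-16) - 11*11
  = -160 - 121 = -281
Step 3: Knot determinant = |det(V + V^T)| = |-281| = 281

281


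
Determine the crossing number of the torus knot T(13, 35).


For a torus knot T(p, q) with gcd(p,q)=1,
the crossing number is min(p*(q-1), q*(p-1)).
p*(q-1) = 13*34 = 442
q*(p-1) = 35*12 = 420
min(442, 420) = 420

420


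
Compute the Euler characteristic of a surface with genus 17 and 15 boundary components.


chi = 2 - 2g - b
= 2 - 2*17 - 15
= 2 - 34 - 15 = -47

-47


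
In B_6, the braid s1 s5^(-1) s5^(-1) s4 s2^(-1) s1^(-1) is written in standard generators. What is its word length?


The word length counts the number of generators (including inverses).
Listing each generator: s1, s5^(-1), s5^(-1), s4, s2^(-1), s1^(-1)
There are 6 generators in this braid word.

6


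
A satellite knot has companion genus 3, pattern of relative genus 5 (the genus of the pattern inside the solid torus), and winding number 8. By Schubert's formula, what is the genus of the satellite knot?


Schubert: g(satellite) = g_rel(pattern) + |winding| * g(companion),
where g_rel(pattern) is the genus of the pattern relative to the solid torus.
= 5 + 8 * 3
= 5 + 24 = 29

29


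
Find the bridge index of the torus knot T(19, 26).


The bridge number of T(p,q) is min(p,q).
min(19, 26) = 19

19


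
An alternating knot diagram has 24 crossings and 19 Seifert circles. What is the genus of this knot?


For alternating knots, g = (c - s + 1)/2.
= (24 - 19 + 1)/2
= 6/2 = 3

3


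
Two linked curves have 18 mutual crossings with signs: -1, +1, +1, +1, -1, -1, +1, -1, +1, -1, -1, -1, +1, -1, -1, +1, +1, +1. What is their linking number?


Step 1: Count positive crossings: 9
Step 2: Count negative crossings: 9
Step 3: Sum of signs = 9 - 9 = 0
Step 4: Linking number = sum/2 = 0/2 = 0

0


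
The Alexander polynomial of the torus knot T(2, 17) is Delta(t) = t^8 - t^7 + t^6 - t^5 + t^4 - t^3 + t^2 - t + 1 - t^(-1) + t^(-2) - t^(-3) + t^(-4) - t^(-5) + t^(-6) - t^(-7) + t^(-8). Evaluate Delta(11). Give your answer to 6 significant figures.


Substituting t = 11 into Delta(t) = t^8 - t^7 + t^6 - t^5 + t^4 - t^3 + t^2 - t + 1 - t^(-1) + t^(-2) - t^(-3) + t^(-4) - t^(-5) + t^(-6) - t^(-7) + t^(-8):
Term values: (214358881) + (-19487171) + (1771561) + (-161051) + (14641) + (-1331) + (121) + (-11) + (1) + (-0.0909091) + (0.00826446) + (-0.000751315) + (6.83013e-05) + (-6.20921e-06) + (5.64474e-07) + (-5.13158e-08) + (4.66507e-09)
Sum = 196495640.9
Rounded to 6 significant figures: 1.96496e+08

1.96496e+08


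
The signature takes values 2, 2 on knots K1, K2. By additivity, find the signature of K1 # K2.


The signature is additive under connected sum.
signature(K1 # K2) = (2) + (2)
= 4

4


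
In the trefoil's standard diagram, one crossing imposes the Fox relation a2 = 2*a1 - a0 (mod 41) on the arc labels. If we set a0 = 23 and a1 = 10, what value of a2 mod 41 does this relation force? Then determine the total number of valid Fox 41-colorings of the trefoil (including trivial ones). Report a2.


Step 1: Apply the given crossing relation 2*a1 - a0 - a2 = 0 (mod 41).
  a2 = 2*a1 - a0 mod 41
  a2 = 2*10 - 23 mod 41
  a2 = 20 - 23 mod 41
  a2 = -3 mod 41 = 38
Step 2: The trefoil has determinant 3.
  Number of Fox p-colorings (p prime) is p^2 if p = 3, else p.
  Since 41 does not divide 3, only trivial (constant) colorings exist.
  (So the trial a0 = 23, a1 = 10 with a0 != a1 does NOT extend to a valid coloring of the whole trefoil: the other two crossing relations require 3*(a1 - a0) = 0 (mod 41), which fails.)
  Total colorings = 41
Step 3: a2 = 38, total Fox 41-colorings = 41

38


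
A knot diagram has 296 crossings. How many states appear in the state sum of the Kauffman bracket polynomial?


Each crossing contributes 2 choices (A-smoothing or B-smoothing).
Total states = 2^296 = 127314748520905380391777855525586135065716774604121015664758778084648831235208544136462336

127314748520905380391777855525586135065716774604121015664758778084648831235208544136462336


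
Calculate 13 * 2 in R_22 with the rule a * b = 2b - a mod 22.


13 * 2 = 2*2 - 13 mod 22
= 4 - 13 mod 22
= -9 mod 22 = 13

13


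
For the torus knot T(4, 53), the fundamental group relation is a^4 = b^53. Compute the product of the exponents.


The relation is a^4 = b^53.
Product of exponents = 4 * 53
= 212

212


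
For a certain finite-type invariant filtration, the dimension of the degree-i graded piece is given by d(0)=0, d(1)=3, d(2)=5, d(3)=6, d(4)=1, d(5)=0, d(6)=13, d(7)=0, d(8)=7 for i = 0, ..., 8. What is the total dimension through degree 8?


Total dimension = d(0) + d(1) + ... + d(8)
= 0 + 3 + 5 + 6 + 1 + 0 + 13 + 0 + 7
= 35

35


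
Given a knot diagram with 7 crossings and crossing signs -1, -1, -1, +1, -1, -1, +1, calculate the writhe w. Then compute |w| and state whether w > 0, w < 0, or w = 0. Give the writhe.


Step 1: Count positive crossings (+1).
Positive crossings: 2
Step 2: Count negative crossings (-1).
Negative crossings: 5
Step 3: Writhe = (positive) - (negative)
w = 2 - 5 = -3
Step 4: |w| = 3, and w is negative

-3


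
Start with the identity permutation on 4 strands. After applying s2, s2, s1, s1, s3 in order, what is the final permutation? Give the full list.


Starting with identity [1, 2, 3, 4].
Apply generators in sequence:
  After s2: [1, 3, 2, 4]
  After s2: [1, 2, 3, 4]
  After s1: [2, 1, 3, 4]
  After s1: [1, 2, 3, 4]
  After s3: [1, 2, 4, 3]
Final permutation: [1, 2, 4, 3]

[1, 2, 4, 3]


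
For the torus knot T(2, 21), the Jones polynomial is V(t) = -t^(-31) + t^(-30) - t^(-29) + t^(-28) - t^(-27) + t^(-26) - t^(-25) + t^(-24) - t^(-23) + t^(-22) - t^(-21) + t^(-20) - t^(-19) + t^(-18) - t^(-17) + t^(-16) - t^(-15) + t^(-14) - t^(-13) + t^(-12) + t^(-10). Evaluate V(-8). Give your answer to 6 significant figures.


Substituting t = -8 into V(t) = -t^(-31) + t^(-30) - t^(-29) + t^(-28) - t^(-27) + t^(-26) - t^(-25) + t^(-24) - t^(-23) + t^(-22) - t^(-21) + t^(-20) - t^(-19) + t^(-18) - t^(-17) + t^(-16) - t^(-15) + t^(-14) - t^(-13) + t^(-12) + t^(-10):
  (-)t^(-31) = 1.00974e-28
  (+)t^(-30) = 8.07794e-28
  (-)t^(-29) = 6.46235e-27
  (+)t^(-28) = 5.16988e-26
  (-)t^(-27) = 4.1359e-25
  (+)t^(-26) = 3.30872e-24
  (-)t^(-25) = 2.64698e-23
  (+)t^(-24) = 2.11758e-22
  (-)t^(-23) = 1.69407e-21
  (+)t^(-22) = 1.35525e-20
  (-)t^(-21) = 1.0842e-19
  (+)t^(-20) = 8.67362e-19
  (-)t^(-19) = 6.93889e-18
  (+)t^(-18) = 5.55112e-17
  (-)t^(-17) = 4.44089e-16
  (+)t^(-16) = 3.55271e-15
  (-)t^(-15) = 2.84217e-14
  (+)t^(-14) = 2.27374e-13
  (-)t^(-13) = 1.81899e-12
  (+)t^(-12) = 1.45519e-11
  (+)t^(-10) = 9.31323e-10
Sum = (1.00974e-28) + (8.07794e-28) + (6.46235e-27) + (5.16988e-26) + (4.1359e-25) + (3.30872e-24) + (2.64698e-23) + (2.11758e-22) + (1.69407e-21) + (1.35525e-20) + (1.0842e-19) + (8.67362e-19) + (6.93889e-18) + (5.55112e-17) + (4.44089e-16) + (3.55271e-15) + (2.84217e-14) + (2.27374e-13) + (1.81899e-12) + (1.45519e-11) + (9.31323e-10)
= 9.479533349e-10
Rounded to 6 significant figures: 9.47953e-10

9.47953e-10


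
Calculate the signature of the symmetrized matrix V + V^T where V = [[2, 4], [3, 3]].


Step 1: V + V^T = [[4, 7], [7, 6]]
Step 2: trace = 10, det = -25
Step 3: Discriminant = 10^2 - 4*(-25) = 200
Step 4: Eigenvalues: 12.0711, -2.07107
Step 5: Signature = (# positive eigenvalues) - (# negative eigenvalues) = 0

0


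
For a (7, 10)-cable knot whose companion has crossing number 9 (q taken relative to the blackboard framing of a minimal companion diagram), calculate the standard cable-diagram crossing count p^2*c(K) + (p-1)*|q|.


Step 1: Each of the c(K) crossings of the companion diagram becomes p*p = p^2 crossings among the p parallel strands, and each of the |q| twists s_1 s_2 ... s_(p-1) adds (p-1) crossings.
  Crossings = p^2 * c(K) + (p-1)*|q|
Step 2: = 7^2 * 9 + (7-1)*10
Step 3: = 49*9 + 6*10
Step 4: = 441 + 60 = 501

501


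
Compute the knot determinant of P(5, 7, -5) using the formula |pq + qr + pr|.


Step 1: Compute pq + qr + pr.
pq = 5*7 = 35
qr = 7*(-5) = -35
pr = 5*(-5) = -25
pq + qr + pr = 35 + (-35) + (-25) = -25
Step 2: Take absolute value.
det(P(5,7,-5)) = |-25| = 25

25


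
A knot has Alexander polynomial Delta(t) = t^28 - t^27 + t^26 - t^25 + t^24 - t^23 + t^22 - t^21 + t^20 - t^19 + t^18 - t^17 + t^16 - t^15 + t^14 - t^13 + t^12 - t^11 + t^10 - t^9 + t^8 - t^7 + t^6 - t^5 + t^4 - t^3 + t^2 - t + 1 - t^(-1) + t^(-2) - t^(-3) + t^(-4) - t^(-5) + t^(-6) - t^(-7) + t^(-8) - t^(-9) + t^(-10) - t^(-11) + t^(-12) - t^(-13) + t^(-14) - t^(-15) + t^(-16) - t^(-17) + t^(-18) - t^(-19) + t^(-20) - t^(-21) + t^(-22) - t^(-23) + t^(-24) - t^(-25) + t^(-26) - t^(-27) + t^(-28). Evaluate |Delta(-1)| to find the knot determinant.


Step 1: The polynomial has 57 terms with alternating signs, exponents from 28 down to -28.
Step 2: Substitute t = -1. The i-th term has coefficient (-1)^i and exponent (m-i),
  so its value is (-1)^i * (-1)^(m-i) = (-1)^m = 1 for every i.
Step 3: All 57 terms equal 1, so Delta(-1) = 57 * (1) = 57
Step 4: |Delta(-1)| = 57

57
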